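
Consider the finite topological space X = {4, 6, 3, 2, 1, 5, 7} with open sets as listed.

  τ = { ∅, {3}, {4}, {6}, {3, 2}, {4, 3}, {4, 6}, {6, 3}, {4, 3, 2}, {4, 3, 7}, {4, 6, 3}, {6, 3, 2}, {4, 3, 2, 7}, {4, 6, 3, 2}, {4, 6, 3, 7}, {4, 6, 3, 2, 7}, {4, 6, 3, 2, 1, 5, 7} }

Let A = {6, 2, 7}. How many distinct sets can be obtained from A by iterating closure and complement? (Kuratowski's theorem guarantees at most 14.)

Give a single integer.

complement {4, 3, 1, 5}; its interior {4, 3}; cl(A) = X∖{4, 3} = {6, 2, 1, 5, 7}
With k = closure, c = complement:
  1. A     = {6, 2, 7}
  2. kA    = {6, 2, 1, 5, 7}
  3. cA    = {4, 3, 1, 5}
  4. ckA   = {4, 3}
  5. kcA   = {4, 3, 2, 1, 5, 7}
  6. ckcA  = {6}
  7. kckcA = {6, 1, 5}
  8. ckckcA = {4, 3, 2, 7}
k, c of each give nothing new

8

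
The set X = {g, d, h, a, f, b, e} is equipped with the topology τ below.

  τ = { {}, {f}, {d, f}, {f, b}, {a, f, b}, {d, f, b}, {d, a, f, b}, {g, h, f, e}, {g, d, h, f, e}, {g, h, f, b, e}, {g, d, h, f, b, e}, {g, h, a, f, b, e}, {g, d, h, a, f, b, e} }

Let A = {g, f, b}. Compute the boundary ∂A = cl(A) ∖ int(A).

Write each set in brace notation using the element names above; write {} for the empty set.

opens ⊆ A: {}, {f}, {f, b}; union → int = {f, b}
complement {d, h, a, e}; its interior {}; cl(A) = X∖{} = {g, d, h, a, f, b, e}
boundary = {g, d, h, a, f, b, e} ∖ {f, b} = {g, d, h, a, e}

{g, d, h, a, e}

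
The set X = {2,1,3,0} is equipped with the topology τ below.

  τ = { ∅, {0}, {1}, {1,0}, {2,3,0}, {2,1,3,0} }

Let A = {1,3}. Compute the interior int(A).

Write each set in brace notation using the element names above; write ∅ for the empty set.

{1}

interior: largest open inside A is {1} (from ∅, {1})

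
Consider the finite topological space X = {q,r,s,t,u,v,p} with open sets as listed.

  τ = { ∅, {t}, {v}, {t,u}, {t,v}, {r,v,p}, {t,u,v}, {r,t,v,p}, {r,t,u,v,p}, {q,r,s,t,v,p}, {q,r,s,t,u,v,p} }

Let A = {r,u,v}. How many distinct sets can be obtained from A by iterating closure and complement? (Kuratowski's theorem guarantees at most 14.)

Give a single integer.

cl via duality: int({q,s,t,p}) = {t}, so X∖{t} = {q,r,s,u,v,p}
Write k for closure, c for complement:
  1. A     = {r,u,v}
  2. kA    = {q,r,s,u,v,p}
  3. cA    = {q,s,t,p}
  4. ckA   = {t}
  5. kcA   = {q,r,s,t,u,p}
  6. kckA  = {q,s,t,u}
  7. ckcA  = {v}
  8. ckckA = {r,v,p}
  9. kckcA = {q,r,s,v,p}
  10. ckckcA = {t,u}
applying k or c yields no new set

10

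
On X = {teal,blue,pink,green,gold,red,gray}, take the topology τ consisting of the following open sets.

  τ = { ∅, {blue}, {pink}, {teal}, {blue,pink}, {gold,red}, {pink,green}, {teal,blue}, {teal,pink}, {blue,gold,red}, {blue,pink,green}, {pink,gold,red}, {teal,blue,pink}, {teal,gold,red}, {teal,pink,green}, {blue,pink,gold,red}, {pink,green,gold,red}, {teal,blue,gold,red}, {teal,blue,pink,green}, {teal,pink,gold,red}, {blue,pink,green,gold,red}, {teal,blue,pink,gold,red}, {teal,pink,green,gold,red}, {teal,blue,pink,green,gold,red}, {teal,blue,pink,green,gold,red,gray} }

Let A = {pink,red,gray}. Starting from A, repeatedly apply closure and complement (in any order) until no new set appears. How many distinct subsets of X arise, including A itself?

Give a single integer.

12

closure: X∖int(X∖A) = X∖{teal,blue} = {pink,green,gold,red,gray}
Let k=closure and c=complement:
  1. A     = {pink,red,gray}
  2. kA    = {pink,green,gold,red,gray}
  3. cA    = {teal,blue,green,gold}
  4. ckA   = {teal,blue}
  5. kcA   = {teal,blue,green,gold,red,gray}
  6. kckA  = {teal,blue,gray}
  7. ckcA  = {pink}
  8. ckckA = {pink,green,gold,red}
  9. kckcA = {pink,green,gray}
  10. ckckcA = {teal,blue,gold,red}
  11. kckckcA = {teal,blue,gold,red,gray}
  12. ckckckcA = {pink,green}
— saturated at 12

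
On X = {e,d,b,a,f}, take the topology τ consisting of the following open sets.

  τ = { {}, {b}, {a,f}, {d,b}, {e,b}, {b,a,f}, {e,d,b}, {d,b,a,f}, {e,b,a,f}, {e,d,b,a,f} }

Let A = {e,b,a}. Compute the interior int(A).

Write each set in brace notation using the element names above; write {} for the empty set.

U open, U⊆A: {}, {b}, {e,b}. int(A) = ⋃ = {e,b}

{e,b}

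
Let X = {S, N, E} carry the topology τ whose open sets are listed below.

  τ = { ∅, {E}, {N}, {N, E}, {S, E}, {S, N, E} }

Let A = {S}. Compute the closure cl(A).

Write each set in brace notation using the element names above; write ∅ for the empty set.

cl via duality: int({N, E}) = {N, E}, so X∖{N, E} = {S}

{S}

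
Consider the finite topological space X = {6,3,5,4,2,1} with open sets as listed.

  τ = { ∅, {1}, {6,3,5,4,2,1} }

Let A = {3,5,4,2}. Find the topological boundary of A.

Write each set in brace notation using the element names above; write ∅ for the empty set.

{6,3,5,4,2}

opens ⊆ A: ∅; union → int = ∅
complement {6,1}; its interior {1}; cl(A) = X∖{1} = {6,3,5,4,2}
boundary = {6,3,5,4,2} ∖ ∅ = {6,3,5,4,2}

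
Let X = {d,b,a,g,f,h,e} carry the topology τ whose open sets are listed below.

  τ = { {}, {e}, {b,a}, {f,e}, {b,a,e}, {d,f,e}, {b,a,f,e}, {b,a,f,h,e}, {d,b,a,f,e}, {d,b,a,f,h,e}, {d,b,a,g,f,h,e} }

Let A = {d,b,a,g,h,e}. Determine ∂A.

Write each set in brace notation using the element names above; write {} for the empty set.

{d,g,f,h}

opens ⊆ A: {}, {e}, {b,a}, {b,a,e}; union → int = {b,a,e}
complement {f}; its interior {}; cl(A) = X∖{} = {d,b,a,g,f,h,e}
boundary = {d,b,a,g,f,h,e} ∖ {b,a,e} = {d,g,f,h}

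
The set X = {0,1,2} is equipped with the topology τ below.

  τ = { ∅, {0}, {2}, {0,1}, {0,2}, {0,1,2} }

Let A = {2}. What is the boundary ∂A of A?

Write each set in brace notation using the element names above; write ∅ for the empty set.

opens ⊆ A: ∅, {2}; union → int = {2}
complement {0,1}; its interior {0,1}; cl(A) = X∖{0,1} = {2}
boundary = {2} ∖ {2} = ∅

∅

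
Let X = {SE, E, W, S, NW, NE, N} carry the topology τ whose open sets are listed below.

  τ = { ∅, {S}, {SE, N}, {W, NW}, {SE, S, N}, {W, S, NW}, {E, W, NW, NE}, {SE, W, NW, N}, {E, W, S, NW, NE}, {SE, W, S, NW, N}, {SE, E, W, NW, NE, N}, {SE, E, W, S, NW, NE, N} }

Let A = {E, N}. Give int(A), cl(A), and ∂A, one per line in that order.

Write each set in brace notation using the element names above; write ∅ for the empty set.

U open, U⊆A: ∅. int(A) = ⋃ = ∅
X∖A={SE, W, S, NW, NE}, int(X∖A)={W, S, NW}, hence cl(A)={SE, E, NE, N}
∂A: remove int from cl → {SE, E, NE, N}

int(A) = ∅
cl(A)  = {SE, E, NE, N}
∂A     = {SE, E, NE, N}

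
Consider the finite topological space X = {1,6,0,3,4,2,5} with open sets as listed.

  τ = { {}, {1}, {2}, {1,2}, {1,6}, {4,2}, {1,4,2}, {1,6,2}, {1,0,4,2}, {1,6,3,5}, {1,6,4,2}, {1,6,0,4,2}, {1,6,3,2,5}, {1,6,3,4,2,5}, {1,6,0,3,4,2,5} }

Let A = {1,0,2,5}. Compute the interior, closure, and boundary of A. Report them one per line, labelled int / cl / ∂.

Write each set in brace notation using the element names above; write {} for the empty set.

int(A) = {1,2}
cl(A)  = {1,6,0,3,4,2,5}
∂A     = {6,0,3,4,5}

U open, U⊆A: {}, {2}, {1}, {1,2}. int(A) = ⋃ = {1,2}
X∖A={6,3,4}, int(X∖A)={}, hence cl(A)={1,6,0,3,4,2,5}
∂A: remove int from cl → {6,0,3,4,5}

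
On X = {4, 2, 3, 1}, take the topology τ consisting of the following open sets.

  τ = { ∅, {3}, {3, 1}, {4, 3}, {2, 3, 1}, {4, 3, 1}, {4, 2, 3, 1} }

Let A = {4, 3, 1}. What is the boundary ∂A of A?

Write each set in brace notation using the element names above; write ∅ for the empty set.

open subsets of A: ∅, {3}, {4, 3}, {3, 1}, {4, 3, 1}; so int(A) = {4, 3, 1}
closure: X∖int(X∖A) = X∖∅ = {4, 2, 3, 1}
∂A = {4, 2, 3, 1} minus {4, 3, 1} = {2}

{2}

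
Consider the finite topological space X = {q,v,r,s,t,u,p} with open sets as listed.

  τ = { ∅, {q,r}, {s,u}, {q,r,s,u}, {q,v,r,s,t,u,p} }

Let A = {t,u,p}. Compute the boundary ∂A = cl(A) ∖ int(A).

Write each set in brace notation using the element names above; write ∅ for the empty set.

U open, U⊆A: ∅. int(A) = ⋃ = ∅
X∖A={q,v,r,s}, int(X∖A)={q,r}, hence cl(A)={v,s,t,u,p}
∂A: remove int from cl → {v,s,t,u,p}

{v,s,t,u,p}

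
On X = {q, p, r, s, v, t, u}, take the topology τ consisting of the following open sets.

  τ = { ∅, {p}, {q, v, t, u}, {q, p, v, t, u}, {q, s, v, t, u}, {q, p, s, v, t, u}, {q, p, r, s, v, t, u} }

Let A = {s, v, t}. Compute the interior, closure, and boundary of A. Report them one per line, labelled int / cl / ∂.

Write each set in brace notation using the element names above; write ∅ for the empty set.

int(A) = ∅
cl(A)  = {q, r, s, v, t, u}
∂A     = {q, r, s, v, t, u}

open subsets of A: ∅; so int(A) = ∅
closure: X∖int(X∖A) = X∖{p} = {q, r, s, v, t, u}
∂A = {q, r, s, v, t, u} minus ∅ = {q, r, s, v, t, u}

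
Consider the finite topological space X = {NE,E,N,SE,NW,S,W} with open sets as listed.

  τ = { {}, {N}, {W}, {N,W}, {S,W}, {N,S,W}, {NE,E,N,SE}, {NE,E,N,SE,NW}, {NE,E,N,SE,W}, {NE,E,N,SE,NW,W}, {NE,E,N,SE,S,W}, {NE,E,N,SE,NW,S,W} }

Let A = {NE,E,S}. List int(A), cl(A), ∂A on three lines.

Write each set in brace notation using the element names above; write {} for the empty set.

int(A) = {}
cl(A)  = {NE,E,SE,NW,S}
∂A     = {NE,E,SE,NW,S}

open subsets of A: {}; so int(A) = {}
closure: X∖int(X∖A) = X∖{N,W} = {NE,E,SE,NW,S}
∂A = {NE,E,SE,NW,S} minus {} = {NE,E,SE,NW,S}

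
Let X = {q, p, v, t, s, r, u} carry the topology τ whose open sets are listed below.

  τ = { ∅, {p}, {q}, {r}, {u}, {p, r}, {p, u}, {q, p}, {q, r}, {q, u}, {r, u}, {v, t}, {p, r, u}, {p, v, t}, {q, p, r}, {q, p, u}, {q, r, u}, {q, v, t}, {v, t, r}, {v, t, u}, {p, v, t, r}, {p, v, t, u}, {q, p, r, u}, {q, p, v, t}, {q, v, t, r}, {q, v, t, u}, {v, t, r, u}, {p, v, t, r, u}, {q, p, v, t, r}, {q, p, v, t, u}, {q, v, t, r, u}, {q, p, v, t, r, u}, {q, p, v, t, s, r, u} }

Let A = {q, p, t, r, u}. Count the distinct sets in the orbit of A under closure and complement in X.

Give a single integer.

closure: X∖int(X∖A) = X∖∅ = {q, p, v, t, s, r, u}
Let k=closure and c=complement:
  1. A     = {q, p, t, r, u}
  2. kA    = {q, p, v, t, s, r, u}
  3. cA    = {v, s}
  4. ckA   = ∅
  5. kcA   = {v, t, s}
  6. ckcA  = {q, p, r, u}
  7. kckcA = {q, p, s, r, u}
  8. ckckcA = {v, t}
— saturated at 8

8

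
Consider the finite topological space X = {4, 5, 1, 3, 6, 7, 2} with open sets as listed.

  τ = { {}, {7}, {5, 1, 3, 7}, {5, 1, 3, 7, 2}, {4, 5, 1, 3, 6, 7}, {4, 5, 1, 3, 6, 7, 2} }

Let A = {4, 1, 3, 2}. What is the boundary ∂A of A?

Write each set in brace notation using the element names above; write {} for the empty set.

opens ⊆ A: {}; union → int = {}
complement {5, 6, 7}; its interior {7}; cl(A) = X∖{7} = {4, 5, 1, 3, 6, 2}
boundary = {4, 5, 1, 3, 6, 2} ∖ {} = {4, 5, 1, 3, 6, 2}

{4, 5, 1, 3, 6, 2}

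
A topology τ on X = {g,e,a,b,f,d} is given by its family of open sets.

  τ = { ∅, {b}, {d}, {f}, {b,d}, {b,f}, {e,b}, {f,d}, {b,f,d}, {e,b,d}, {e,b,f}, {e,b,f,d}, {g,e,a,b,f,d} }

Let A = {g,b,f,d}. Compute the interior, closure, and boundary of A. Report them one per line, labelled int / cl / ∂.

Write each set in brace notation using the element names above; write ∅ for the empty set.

int(A) = {b,f,d}
cl(A)  = {g,e,a,b,f,d}
∂A     = {g,e,a}

opens ⊆ A: ∅, {f}, {b}, {d}, {f,d}, {b,f}, {b,d}, {b,f,d}; union → int = {b,f,d}
complement {e,a}; its interior ∅; cl(A) = X∖∅ = {g,e,a,b,f,d}
boundary = {g,e,a,b,f,d} ∖ {b,f,d} = {g,e,a}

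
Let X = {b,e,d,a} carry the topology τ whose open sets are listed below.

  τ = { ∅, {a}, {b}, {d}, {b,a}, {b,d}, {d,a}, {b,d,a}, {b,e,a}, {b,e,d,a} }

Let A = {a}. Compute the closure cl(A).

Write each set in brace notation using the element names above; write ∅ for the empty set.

{e,a}

X∖A={b,e,d}, int(X∖A)={b,d}, hence cl(A)={e,a}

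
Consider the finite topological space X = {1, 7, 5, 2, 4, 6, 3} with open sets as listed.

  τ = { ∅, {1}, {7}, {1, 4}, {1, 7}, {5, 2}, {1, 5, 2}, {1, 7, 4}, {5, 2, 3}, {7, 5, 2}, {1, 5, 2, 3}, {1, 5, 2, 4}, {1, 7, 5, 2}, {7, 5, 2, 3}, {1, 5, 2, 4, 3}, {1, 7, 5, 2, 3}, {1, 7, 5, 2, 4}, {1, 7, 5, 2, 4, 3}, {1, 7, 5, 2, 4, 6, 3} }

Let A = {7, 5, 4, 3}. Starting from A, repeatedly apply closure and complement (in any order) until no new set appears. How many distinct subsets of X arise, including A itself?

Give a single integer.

12

X∖A={1, 2, 6}, int(X∖A)={1}, hence cl(A)={7, 5, 2, 4, 6, 3}
Orbit (k=closure, c=complement):
  1. A     = {7, 5, 4, 3}
  2. kA    = {7, 5, 2, 4, 6, 3}
  3. cA    = {1, 2, 6}
  4. ckA   = {1}
  5. kcA   = {1, 5, 2, 4, 6, 3}
  6. kckA  = {1, 4, 6}
  7. ckcA  = {7}
  8. ckckA = {7, 5, 2, 3}
  9. kckcA = {7, 6}
  10. kckckA = {7, 5, 2, 6, 3}
  11. ckckcA = {1, 5, 2, 4, 3}
  12. ckckckA = {1, 4}
(closed under both — stop)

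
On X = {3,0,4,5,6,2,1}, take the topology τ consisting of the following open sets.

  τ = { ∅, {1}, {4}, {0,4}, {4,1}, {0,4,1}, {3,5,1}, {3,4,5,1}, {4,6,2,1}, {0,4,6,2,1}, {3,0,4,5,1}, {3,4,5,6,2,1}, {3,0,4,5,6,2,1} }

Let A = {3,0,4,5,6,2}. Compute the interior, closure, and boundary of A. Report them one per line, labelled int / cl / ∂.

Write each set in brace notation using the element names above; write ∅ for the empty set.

int(A) = {0,4}
cl(A)  = {3,0,4,5,6,2}
∂A     = {3,5,6,2}

opens ⊆ A: ∅, {4}, {0,4}; union → int = {0,4}
complement {1}; its interior {1}; cl(A) = X∖{1} = {3,0,4,5,6,2}
boundary = {3,0,4,5,6,2} ∖ {0,4} = {3,5,6,2}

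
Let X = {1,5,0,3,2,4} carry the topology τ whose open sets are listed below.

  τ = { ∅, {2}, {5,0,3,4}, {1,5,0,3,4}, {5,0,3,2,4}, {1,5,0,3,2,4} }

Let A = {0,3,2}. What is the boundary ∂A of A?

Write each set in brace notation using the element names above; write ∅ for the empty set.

U open, U⊆A: ∅, {2}. int(A) = ⋃ = {2}
X∖A={1,5,4}, int(X∖A)=∅, hence cl(A)={1,5,0,3,2,4}
∂A: remove int from cl → {1,5,0,3,4}

{1,5,0,3,4}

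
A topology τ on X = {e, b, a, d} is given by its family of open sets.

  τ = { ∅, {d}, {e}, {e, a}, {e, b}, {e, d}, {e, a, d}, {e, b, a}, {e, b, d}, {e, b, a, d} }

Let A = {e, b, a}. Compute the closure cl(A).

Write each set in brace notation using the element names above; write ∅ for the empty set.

{e, b, a}

cl via duality: int({d}) = {d}, so X∖{d} = {e, b, a}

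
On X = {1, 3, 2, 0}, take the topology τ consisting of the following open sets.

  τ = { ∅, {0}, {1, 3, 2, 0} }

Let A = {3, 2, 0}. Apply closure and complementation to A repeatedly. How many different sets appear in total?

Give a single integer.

cl via duality: int({1}) = ∅, so X∖∅ = {1, 3, 2, 0}
Write k for closure, c for complement:
  1. A     = {3, 2, 0}
  2. kA    = {1, 3, 2, 0}
  3. cA    = {1}
  4. ckA   = ∅
  5. kcA   = {1, 3, 2}
  6. ckcA  = {0}
applying k or c yields no new set

6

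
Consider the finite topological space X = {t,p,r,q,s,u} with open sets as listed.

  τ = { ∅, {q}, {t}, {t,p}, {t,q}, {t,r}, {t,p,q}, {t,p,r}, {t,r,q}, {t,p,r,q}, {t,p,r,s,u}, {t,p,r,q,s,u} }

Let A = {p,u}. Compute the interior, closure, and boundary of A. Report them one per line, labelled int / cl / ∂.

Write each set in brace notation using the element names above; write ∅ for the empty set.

int(A) = ∅
cl(A)  = {p,s,u}
∂A     = {p,s,u}

opens ⊆ A: ∅; union → int = ∅
complement {t,r,q,s}; its interior {t,r,q}; cl(A) = X∖{t,r,q} = {p,s,u}
boundary = {p,s,u} ∖ ∅ = {p,s,u}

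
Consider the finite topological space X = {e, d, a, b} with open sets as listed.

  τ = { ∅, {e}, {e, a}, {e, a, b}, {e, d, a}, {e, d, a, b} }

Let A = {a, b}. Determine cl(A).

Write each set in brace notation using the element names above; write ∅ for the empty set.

cl via duality: int({e, d}) = {e}, so X∖{e} = {d, a, b}

{d, a, b}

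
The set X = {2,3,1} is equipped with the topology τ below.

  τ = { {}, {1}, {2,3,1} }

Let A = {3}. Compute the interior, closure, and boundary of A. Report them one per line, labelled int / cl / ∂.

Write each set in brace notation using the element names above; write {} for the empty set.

open subsets of A: {}; so int(A) = {}
closure: X∖int(X∖A) = X∖{1} = {2,3}
∂A = {2,3} minus {} = {2,3}

int(A) = {}
cl(A)  = {2,3}
∂A     = {2,3}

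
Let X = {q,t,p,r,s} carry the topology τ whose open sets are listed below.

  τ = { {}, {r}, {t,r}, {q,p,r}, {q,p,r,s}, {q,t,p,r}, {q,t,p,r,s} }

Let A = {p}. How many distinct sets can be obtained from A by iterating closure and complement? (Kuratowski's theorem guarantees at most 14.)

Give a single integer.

6

complement {q,t,r,s}; its interior {t,r}; cl(A) = X∖{t,r} = {q,p,s}
With k = closure, c = complement:
  1. A     = {p}
  2. kA    = {q,p,s}
  3. cA    = {q,t,r,s}
  4. ckA   = {t,r}
  5. kcA   = {q,t,p,r,s}
  6. ckcA  = {}
k, c of each give nothing new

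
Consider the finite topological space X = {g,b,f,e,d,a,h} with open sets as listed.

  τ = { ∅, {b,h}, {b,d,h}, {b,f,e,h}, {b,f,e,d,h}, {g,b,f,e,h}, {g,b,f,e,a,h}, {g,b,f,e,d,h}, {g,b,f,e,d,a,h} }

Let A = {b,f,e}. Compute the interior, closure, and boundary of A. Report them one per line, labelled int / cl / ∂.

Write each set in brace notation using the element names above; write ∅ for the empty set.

int(A) = ∅
cl(A)  = {g,b,f,e,d,a,h}
∂A     = {g,b,f,e,d,a,h}

interior: largest open inside A is ∅ (from ∅)
cl via duality: int({g,d,a,h}) = ∅, so X∖∅ = {g,b,f,e,d,a,h}
cl∖int = {g,b,f,e,d,a,h}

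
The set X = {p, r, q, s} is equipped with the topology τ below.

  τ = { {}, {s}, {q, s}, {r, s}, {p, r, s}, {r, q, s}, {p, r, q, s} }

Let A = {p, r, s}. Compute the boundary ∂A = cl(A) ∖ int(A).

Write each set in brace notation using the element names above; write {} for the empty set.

open subsets of A: {}, {s}, {r, s}, {p, r, s}; so int(A) = {p, r, s}
closure: X∖int(X∖A) = X∖{} = {p, r, q, s}
∂A = {p, r, q, s} minus {p, r, s} = {q}

{q}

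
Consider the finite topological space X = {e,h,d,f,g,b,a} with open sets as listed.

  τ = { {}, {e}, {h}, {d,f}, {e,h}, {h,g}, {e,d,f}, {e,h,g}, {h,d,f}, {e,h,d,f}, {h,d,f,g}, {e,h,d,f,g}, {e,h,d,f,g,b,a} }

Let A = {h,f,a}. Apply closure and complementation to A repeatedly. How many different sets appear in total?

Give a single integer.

cl via duality: int({e,d,g,b}) = {e}, so X∖{e} = {h,d,f,g,b,a}
Write k for closure, c for complement:
  1. A     = {h,f,a}
  2. kA    = {h,d,f,g,b,a}
  3. cA    = {e,d,g,b}
  4. ckA   = {e}
  5. kcA   = {e,d,f,g,b,a}
  6. kckA  = {e,b,a}
  7. ckcA  = {h}
  8. ckckA = {h,d,f,g}
  9. kckcA = {h,g,b,a}
  10. ckckcA = {e,d,f}
  11. kckckcA = {e,d,f,b,a}
  12. ckckckcA = {h,g}
applying k or c yields no new set

12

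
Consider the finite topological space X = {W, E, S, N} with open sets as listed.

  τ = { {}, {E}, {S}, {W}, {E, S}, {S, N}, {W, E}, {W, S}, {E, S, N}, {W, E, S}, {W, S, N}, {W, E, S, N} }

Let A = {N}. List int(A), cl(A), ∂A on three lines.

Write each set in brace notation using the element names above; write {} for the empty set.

open subsets of A: {}; so int(A) = {}
closure: X∖int(X∖A) = X∖{W, E, S} = {N}
∂A = {N} minus {} = {N}

int(A) = {}
cl(A)  = {N}
∂A     = {N}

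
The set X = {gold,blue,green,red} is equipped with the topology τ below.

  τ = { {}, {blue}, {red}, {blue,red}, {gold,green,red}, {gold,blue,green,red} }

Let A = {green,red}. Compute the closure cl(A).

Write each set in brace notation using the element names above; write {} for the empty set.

complement {gold,blue}; its interior {blue}; cl(A) = X∖{blue} = {gold,green,red}

{gold,green,red}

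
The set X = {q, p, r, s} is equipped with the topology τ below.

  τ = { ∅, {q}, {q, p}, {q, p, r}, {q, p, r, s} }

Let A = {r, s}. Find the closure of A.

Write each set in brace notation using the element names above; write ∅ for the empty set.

complement {q, p}; its interior {q, p}; cl(A) = X∖{q, p} = {r, s}

{r, s}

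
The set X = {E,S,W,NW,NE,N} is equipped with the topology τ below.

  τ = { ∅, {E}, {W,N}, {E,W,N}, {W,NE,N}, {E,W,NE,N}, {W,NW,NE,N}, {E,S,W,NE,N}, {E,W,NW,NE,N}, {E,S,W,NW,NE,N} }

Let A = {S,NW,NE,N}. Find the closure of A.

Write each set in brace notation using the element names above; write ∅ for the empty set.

{S,W,NW,NE,N}

complement {E,W}; its interior {E}; cl(A) = X∖{E} = {S,W,NW,NE,N}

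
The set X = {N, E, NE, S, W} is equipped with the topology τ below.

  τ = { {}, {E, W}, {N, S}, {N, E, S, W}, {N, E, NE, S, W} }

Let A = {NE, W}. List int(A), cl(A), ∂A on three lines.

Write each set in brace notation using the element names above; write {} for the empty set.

U open, U⊆A: {}. int(A) = ⋃ = {}
X∖A={N, E, S}, int(X∖A)={N, S}, hence cl(A)={E, NE, W}
∂A: remove int from cl → {E, NE, W}

int(A) = {}
cl(A)  = {E, NE, W}
∂A     = {E, NE, W}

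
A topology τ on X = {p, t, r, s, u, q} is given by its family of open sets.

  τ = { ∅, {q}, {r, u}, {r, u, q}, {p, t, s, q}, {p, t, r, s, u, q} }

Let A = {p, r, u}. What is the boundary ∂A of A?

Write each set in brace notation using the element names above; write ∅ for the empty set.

{p, t, s}

U open, U⊆A: ∅, {r, u}. int(A) = ⋃ = {r, u}
X∖A={t, s, q}, int(X∖A)={q}, hence cl(A)={p, t, r, s, u}
∂A: remove int from cl → {p, t, s}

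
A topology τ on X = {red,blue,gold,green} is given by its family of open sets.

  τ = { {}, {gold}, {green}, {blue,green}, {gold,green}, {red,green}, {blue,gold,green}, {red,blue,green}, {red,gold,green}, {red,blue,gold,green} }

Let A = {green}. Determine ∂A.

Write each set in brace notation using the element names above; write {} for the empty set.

open subsets of A: {}, {green}; so int(A) = {green}
closure: X∖int(X∖A) = X∖{gold} = {red,blue,green}
∂A = {red,blue,green} minus {green} = {red,blue}

{red,blue}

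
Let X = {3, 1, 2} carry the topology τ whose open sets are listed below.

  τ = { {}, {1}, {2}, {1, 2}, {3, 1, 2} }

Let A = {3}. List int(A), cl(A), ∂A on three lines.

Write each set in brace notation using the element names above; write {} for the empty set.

int(A) = {}
cl(A)  = {3}
∂A     = {3}

interior: largest open inside A is {} (from {})
cl via duality: int({1, 2}) = {1, 2}, so X∖{1, 2} = {3}
cl∖int = {3}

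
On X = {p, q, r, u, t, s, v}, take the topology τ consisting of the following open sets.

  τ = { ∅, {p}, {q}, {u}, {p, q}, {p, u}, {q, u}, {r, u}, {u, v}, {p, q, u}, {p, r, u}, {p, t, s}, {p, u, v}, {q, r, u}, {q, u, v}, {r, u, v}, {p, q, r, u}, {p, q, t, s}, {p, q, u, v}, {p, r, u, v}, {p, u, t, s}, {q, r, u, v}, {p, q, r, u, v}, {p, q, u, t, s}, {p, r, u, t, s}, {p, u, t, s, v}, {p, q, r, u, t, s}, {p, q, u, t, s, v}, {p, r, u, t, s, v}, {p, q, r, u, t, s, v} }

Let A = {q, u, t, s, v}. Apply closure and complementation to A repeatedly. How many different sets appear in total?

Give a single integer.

8

complement {p, r}; its interior {p}; cl(A) = X∖{p} = {q, r, u, t, s, v}
With k = closure, c = complement:
  1. A     = {q, u, t, s, v}
  2. kA    = {q, r, u, t, s, v}
  3. cA    = {p, r}
  4. ckA   = {p}
  5. kcA   = {p, r, t, s}
  6. kckA  = {p, t, s}
  7. ckcA  = {q, u, v}
  8. ckckA = {q, r, u, v}
k, c of each give nothing new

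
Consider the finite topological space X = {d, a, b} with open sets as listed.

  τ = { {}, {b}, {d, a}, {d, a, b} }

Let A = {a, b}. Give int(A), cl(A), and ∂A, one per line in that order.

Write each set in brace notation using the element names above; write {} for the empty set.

U open, U⊆A: {}, {b}. int(A) = ⋃ = {b}
X∖A={d}, int(X∖A)={}, hence cl(A)={d, a, b}
∂A: remove int from cl → {d, a}

int(A) = {b}
cl(A)  = {d, a, b}
∂A     = {d, a}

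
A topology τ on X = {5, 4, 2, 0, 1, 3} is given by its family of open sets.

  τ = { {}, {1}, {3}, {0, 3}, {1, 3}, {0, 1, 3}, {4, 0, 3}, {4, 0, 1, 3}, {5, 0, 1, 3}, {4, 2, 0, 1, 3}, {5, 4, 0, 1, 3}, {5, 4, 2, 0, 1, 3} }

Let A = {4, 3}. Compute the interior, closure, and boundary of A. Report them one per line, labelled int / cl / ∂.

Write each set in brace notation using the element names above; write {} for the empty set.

int(A) = {3}
cl(A)  = {5, 4, 2, 0, 3}
∂A     = {5, 4, 2, 0}

U open, U⊆A: {}, {3}. int(A) = ⋃ = {3}
X∖A={5, 2, 0, 1}, int(X∖A)={1}, hence cl(A)={5, 4, 2, 0, 3}
∂A: remove int from cl → {5, 4, 2, 0}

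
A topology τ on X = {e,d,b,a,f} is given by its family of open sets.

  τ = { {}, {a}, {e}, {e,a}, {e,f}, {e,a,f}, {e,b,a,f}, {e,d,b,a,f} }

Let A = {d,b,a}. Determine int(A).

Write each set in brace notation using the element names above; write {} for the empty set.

{a}

interior: largest open inside A is {a} (from {}, {a})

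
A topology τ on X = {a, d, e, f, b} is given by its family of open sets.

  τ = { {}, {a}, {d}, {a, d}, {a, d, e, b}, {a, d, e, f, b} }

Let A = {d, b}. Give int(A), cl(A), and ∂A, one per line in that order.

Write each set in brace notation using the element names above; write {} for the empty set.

U open, U⊆A: {}, {d}. int(A) = ⋃ = {d}
X∖A={a, e, f}, int(X∖A)={a}, hence cl(A)={d, e, f, b}
∂A: remove int from cl → {e, f, b}

int(A) = {d}
cl(A)  = {d, e, f, b}
∂A     = {e, f, b}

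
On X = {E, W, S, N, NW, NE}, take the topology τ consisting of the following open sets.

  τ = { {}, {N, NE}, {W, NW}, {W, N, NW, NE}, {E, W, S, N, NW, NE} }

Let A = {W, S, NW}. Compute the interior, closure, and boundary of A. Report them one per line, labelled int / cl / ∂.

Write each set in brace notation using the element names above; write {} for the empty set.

int(A) = {W, NW}
cl(A)  = {E, W, S, NW}
∂A     = {E, S}

open subsets of A: {}, {W, NW}; so int(A) = {W, NW}
closure: X∖int(X∖A) = X∖{N, NE} = {E, W, S, NW}
∂A = {E, W, S, NW} minus {W, NW} = {E, S}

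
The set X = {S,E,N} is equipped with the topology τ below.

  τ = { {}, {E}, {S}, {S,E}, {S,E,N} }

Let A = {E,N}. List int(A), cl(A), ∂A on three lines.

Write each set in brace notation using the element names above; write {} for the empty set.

U open, U⊆A: {}, {E}. int(A) = ⋃ = {E}
X∖A={S}, int(X∖A)={S}, hence cl(A)={E,N}
∂A: remove int from cl → {N}

int(A) = {E}
cl(A)  = {E,N}
∂A     = {N}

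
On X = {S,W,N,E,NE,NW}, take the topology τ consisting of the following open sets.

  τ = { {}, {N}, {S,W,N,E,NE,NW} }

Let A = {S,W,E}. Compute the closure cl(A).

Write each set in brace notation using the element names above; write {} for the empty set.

{S,W,E,NE,NW}

X∖A={N,NE,NW}, int(X∖A)={N}, hence cl(A)={S,W,E,NE,NW}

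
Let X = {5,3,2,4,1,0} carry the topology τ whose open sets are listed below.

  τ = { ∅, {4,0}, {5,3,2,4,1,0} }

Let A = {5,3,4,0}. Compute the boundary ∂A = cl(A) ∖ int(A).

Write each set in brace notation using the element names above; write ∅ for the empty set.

{5,3,2,1}

opens ⊆ A: ∅, {4,0}; union → int = {4,0}
complement {2,1}; its interior ∅; cl(A) = X∖∅ = {5,3,2,4,1,0}
boundary = {5,3,2,4,1,0} ∖ {4,0} = {5,3,2,1}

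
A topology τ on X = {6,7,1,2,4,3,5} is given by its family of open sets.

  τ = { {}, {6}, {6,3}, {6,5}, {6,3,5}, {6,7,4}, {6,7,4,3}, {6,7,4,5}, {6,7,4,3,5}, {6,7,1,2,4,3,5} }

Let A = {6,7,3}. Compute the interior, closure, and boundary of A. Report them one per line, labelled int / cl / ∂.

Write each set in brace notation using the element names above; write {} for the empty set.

open subsets of A: {}, {6}, {6,3}; so int(A) = {6,3}
closure: X∖int(X∖A) = X∖{} = {6,7,1,2,4,3,5}
∂A = {6,7,1,2,4,3,5} minus {6,3} = {7,1,2,4,5}

int(A) = {6,3}
cl(A)  = {6,7,1,2,4,3,5}
∂A     = {7,1,2,4,5}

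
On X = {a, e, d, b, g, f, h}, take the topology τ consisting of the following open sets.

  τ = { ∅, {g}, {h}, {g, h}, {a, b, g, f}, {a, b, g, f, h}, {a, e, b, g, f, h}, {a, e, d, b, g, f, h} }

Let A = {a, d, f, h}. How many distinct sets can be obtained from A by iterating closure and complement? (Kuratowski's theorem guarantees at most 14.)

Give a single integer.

closure: X∖int(X∖A) = X∖{g} = {a, e, d, b, f, h}
Let k=closure and c=complement:
  1. A     = {a, d, f, h}
  2. kA    = {a, e, d, b, f, h}
  3. cA    = {e, b, g}
  4. ckA   = {g}
  5. kcA   = {a, e, d, b, g, f}
  6. ckcA  = {h}
  7. kckcA = {e, d, h}
  8. ckckcA = {a, b, g, f}
— saturated at 8

8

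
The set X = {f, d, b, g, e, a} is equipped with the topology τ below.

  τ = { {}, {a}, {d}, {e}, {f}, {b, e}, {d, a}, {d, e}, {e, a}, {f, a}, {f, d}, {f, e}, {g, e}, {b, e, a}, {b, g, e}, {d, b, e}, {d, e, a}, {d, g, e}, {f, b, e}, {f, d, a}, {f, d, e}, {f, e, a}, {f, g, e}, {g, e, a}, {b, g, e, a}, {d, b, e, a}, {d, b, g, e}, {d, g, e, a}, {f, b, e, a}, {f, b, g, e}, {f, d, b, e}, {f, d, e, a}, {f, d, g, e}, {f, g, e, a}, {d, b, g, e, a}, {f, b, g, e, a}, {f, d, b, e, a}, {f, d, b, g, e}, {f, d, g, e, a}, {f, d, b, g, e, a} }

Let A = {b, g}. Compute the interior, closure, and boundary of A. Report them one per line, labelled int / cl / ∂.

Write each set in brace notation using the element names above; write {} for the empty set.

int(A) = {}
cl(A)  = {b, g}
∂A     = {b, g}

interior: largest open inside A is {} (from {})
cl via duality: int({f, d, e, a}) = {f, d, e, a}, so X∖{f, d, e, a} = {b, g}
cl∖int = {b, g}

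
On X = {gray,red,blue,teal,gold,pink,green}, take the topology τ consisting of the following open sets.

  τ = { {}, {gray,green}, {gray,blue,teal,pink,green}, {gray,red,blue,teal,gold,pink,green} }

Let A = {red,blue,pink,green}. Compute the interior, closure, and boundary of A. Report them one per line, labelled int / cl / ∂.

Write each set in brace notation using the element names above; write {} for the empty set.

open subsets of A: {}; so int(A) = {}
closure: X∖int(X∖A) = X∖{} = {gray,red,blue,teal,gold,pink,green}
∂A = {gray,red,blue,teal,gold,pink,green} minus {} = {gray,red,blue,teal,gold,pink,green}

int(A) = {}
cl(A)  = {gray,red,blue,teal,gold,pink,green}
∂A     = {gray,red,blue,teal,gold,pink,green}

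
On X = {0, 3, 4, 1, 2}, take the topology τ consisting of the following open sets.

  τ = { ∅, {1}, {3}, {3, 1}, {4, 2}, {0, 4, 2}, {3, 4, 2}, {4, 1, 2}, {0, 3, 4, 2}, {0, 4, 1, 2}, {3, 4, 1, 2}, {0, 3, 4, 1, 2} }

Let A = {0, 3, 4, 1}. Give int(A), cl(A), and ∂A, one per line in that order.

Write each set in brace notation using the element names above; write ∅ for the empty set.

int(A) = {3, 1}
cl(A)  = {0, 3, 4, 1, 2}
∂A     = {0, 4, 2}

open subsets of A: ∅, {3}, {1}, {3, 1}; so int(A) = {3, 1}
closure: X∖int(X∖A) = X∖∅ = {0, 3, 4, 1, 2}
∂A = {0, 3, 4, 1, 2} minus {3, 1} = {0, 4, 2}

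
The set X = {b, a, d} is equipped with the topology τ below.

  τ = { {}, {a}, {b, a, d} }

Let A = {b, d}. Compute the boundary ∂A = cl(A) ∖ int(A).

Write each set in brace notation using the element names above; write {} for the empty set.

open subsets of A: {}; so int(A) = {}
closure: X∖int(X∖A) = X∖{a} = {b, d}
∂A = {b, d} minus {} = {b, d}

{b, d}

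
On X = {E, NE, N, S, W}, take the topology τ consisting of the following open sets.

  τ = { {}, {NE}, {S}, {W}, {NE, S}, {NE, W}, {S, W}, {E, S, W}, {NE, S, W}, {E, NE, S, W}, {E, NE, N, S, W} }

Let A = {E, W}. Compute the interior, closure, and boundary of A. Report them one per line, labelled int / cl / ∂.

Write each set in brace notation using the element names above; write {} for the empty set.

interior: largest open inside A is {W} (from {}, {W})
cl via duality: int({NE, N, S}) = {NE, S}, so X∖{NE, S} = {E, N, W}
cl∖int = {E, N}

int(A) = {W}
cl(A)  = {E, N, W}
∂A     = {E, N}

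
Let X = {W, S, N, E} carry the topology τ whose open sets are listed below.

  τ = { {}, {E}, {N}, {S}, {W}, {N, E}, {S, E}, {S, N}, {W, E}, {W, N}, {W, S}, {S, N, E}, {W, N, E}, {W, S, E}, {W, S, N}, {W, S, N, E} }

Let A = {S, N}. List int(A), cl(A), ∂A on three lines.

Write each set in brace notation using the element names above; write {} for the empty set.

int(A) = {S, N}
cl(A)  = {S, N}
∂A     = {}

interior: largest open inside A is {S, N} (from {}, {N}, {S}, {S, N})
cl via duality: int({W, E}) = {W, E}, so X∖{W, E} = {S, N}
cl∖int = {}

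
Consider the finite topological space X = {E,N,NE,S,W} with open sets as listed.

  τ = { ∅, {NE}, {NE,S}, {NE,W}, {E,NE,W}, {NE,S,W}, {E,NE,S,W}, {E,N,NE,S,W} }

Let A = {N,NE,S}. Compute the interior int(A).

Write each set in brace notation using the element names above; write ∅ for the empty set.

interior: largest open inside A is {NE,S} (from ∅, {NE}, {NE,S})

{NE,S}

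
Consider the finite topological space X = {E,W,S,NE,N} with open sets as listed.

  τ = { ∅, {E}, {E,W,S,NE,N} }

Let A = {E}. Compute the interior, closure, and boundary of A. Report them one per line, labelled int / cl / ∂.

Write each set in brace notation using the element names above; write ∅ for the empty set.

open subsets of A: ∅, {E}; so int(A) = {E}
closure: X∖int(X∖A) = X∖∅ = {E,W,S,NE,N}
∂A = {E,W,S,NE,N} minus {E} = {W,S,NE,N}

int(A) = {E}
cl(A)  = {E,W,S,NE,N}
∂A     = {W,S,NE,N}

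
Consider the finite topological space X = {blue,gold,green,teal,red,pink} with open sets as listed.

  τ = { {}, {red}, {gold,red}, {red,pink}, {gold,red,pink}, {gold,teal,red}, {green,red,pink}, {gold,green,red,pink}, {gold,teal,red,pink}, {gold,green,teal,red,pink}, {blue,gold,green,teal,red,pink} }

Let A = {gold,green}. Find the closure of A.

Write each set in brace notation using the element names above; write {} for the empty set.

X∖A={blue,teal,red,pink}, int(X∖A)={red,pink}, hence cl(A)={blue,gold,green,teal}

{blue,gold,green,teal}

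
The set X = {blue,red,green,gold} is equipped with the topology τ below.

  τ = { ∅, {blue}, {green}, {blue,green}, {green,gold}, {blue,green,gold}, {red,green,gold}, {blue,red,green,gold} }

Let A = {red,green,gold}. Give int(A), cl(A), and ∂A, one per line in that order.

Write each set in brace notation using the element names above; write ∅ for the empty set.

int(A) = {red,green,gold}
cl(A)  = {red,green,gold}
∂A     = ∅

opens ⊆ A: ∅, {green}, {green,gold}, {red,green,gold}; union → int = {red,green,gold}
complement {blue}; its interior {blue}; cl(A) = X∖{blue} = {red,green,gold}
boundary = {red,green,gold} ∖ {red,green,gold} = ∅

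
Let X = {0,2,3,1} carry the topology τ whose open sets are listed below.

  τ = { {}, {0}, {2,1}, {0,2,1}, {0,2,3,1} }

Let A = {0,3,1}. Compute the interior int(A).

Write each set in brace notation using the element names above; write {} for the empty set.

{0}

opens ⊆ A: {}, {0}; union → int = {0}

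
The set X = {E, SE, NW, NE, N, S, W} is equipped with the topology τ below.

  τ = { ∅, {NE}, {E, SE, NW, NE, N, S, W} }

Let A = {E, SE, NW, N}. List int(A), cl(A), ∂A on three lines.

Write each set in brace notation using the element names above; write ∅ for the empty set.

int(A) = ∅
cl(A)  = {E, SE, NW, N, S, W}
∂A     = {E, SE, NW, N, S, W}

U open, U⊆A: ∅. int(A) = ⋃ = ∅
X∖A={NE, S, W}, int(X∖A)={NE}, hence cl(A)={E, SE, NW, N, S, W}
∂A: remove int from cl → {E, SE, NW, N, S, W}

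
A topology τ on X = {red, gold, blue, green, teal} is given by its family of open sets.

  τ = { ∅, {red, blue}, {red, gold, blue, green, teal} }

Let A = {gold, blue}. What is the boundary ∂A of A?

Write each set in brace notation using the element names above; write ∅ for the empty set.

U open, U⊆A: ∅. int(A) = ⋃ = ∅
X∖A={red, green, teal}, int(X∖A)=∅, hence cl(A)={red, gold, blue, green, teal}
∂A: remove int from cl → {red, gold, blue, green, teal}

{red, gold, blue, green, teal}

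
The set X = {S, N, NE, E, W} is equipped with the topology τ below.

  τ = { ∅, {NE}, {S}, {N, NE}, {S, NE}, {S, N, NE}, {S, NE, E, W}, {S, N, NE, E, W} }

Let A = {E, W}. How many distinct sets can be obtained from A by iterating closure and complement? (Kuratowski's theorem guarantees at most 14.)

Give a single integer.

4

cl via duality: int({S, N, NE}) = {S, N, NE}, so X∖{S, N, NE} = {E, W}
Write k for closure, c for complement:
  1. A     = {E, W}
  2. cA    = {S, N, NE}
  3. kcA   = {S, N, NE, E, W}
  4. ckcA  = ∅
applying k or c yields no new set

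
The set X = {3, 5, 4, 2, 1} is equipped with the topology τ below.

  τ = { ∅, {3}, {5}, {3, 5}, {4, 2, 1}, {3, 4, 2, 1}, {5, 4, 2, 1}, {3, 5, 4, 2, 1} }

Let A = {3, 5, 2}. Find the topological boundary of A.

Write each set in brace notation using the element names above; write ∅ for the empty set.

open subsets of A: ∅, {5}, {3}, {3, 5}; so int(A) = {3, 5}
closure: X∖int(X∖A) = X∖∅ = {3, 5, 4, 2, 1}
∂A = {3, 5, 4, 2, 1} minus {3, 5} = {4, 2, 1}

{4, 2, 1}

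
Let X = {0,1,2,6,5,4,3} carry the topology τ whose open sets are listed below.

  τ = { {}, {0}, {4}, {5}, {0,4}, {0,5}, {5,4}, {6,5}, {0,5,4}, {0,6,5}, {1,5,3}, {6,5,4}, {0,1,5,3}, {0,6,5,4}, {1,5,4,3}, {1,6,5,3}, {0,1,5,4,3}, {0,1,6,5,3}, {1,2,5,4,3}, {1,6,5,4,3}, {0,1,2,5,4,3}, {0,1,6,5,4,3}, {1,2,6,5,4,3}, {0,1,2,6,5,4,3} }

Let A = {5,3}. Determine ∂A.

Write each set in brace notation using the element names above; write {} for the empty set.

interior: largest open inside A is {5} (from {}, {5})
cl via duality: int({0,1,2,6,4}) = {0,4}, so X∖{0,4} = {1,2,6,5,3}
cl∖int = {1,2,6,3}

{1,2,6,3}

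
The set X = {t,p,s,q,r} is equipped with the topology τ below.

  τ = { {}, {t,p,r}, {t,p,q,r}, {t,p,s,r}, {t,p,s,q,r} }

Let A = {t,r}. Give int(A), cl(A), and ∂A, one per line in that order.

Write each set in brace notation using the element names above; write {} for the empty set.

int(A) = {}
cl(A)  = {t,p,s,q,r}
∂A     = {t,p,s,q,r}

opens ⊆ A: {}; union → int = {}
complement {p,s,q}; its interior {}; cl(A) = X∖{} = {t,p,s,q,r}
boundary = {t,p,s,q,r} ∖ {} = {t,p,s,q,r}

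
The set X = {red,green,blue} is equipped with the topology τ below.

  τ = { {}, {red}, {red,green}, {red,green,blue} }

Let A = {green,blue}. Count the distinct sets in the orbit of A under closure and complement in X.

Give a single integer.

4

complement {red}; its interior {red}; cl(A) = X∖{red} = {green,blue}
With k = closure, c = complement:
  1. A     = {green,blue}
  2. cA    = {red}
  3. kcA   = {red,green,blue}
  4. ckcA  = {}
k, c of each give nothing new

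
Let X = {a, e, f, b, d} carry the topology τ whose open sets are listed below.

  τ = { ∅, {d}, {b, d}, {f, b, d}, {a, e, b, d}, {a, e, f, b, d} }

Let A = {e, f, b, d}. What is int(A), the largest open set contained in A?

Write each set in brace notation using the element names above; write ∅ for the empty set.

open subsets of A: ∅, {d}, {b, d}, {f, b, d}; so int(A) = {f, b, d}

{f, b, d}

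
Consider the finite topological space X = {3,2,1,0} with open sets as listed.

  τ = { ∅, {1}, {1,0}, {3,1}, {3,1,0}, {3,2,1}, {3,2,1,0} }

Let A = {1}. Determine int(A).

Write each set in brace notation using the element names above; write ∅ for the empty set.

interior: largest open inside A is {1} (from ∅, {1})

{1}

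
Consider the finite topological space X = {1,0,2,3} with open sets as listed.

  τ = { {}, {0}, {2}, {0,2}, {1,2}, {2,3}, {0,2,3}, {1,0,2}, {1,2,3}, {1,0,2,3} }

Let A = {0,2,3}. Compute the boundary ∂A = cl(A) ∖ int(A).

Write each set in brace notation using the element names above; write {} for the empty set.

{1}

U open, U⊆A: {}, {0}, {2}, {0,2}, {2,3}, {0,2,3}. int(A) = ⋃ = {0,2,3}
X∖A={1}, int(X∖A)={}, hence cl(A)={1,0,2,3}
∂A: remove int from cl → {1}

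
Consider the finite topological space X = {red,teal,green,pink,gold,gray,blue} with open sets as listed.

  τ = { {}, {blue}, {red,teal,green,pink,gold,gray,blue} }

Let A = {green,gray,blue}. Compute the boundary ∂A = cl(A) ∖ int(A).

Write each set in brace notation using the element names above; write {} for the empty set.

{red,teal,green,pink,gold,gray}

U open, U⊆A: {}, {blue}. int(A) = ⋃ = {blue}
X∖A={red,teal,pink,gold}, int(X∖A)={}, hence cl(A)={red,teal,green,pink,gold,gray,blue}
∂A: remove int from cl → {red,teal,green,pink,gold,gray}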